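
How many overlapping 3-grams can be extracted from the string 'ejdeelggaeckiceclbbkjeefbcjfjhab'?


String 'ejdeelggaeckiceclbbkjeefbcjfjhab' has length L = 32.
Number of overlapping n-grams = L - n + 1
Substituting: 32 - 3 + 1 = 30

30


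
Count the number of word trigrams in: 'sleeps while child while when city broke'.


Word trigrams from [7] words:
  Trigram 1: (sleeps while child)
  Trigram 2: (while child while)
  Trigram 3: (child while when)
  Trigram 4: (while when city)
  Trigram 5: (when city broke)
Total word trigrams: 7 - 2 = 5

5


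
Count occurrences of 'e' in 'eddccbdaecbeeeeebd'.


Scanning 'eddccbdaecbeeeeebd' for 'e':
  Position 0: 'e' -> MATCH (count: 1)
  Position 8: 'e' -> MATCH (count: 2)
  Position 11: 'e' -> MATCH (count: 3)
  Position 12: 'e' -> MATCH (count: 4)
  Position 13: 'e' -> MATCH (count: 5)
  Position 14: 'e' -> MATCH (count: 6)
  Position 15: 'e' -> MATCH (count: 7)
Total occurrences of 'e': 7

7


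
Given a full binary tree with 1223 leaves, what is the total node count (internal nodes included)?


Leaf nodes (terminals): 1223
Internal nodes = n - 1 = 1223 - 1 = 1222
Total = leaves + internal = 1223 + 1222 = 2445

2445


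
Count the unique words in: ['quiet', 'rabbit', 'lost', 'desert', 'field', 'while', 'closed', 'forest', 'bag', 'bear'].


Listing all tokens and tracking unique types:
  Token 1: 'quiet' -> NEW (unique so far: 1)
  Token 2: 'rabbit' -> NEW (unique so far: 2)
  Token 3: 'lost' -> NEW (unique so far: 3)
  Token 4: 'desert' -> NEW (unique so far: 4)
  Token 5: 'field' -> NEW (unique so far: 5)
  Token 6: 'while' -> NEW (unique so far: 6)
  Token 7: 'closed' -> NEW (unique so far: 7)
  Token 8: 'forest' -> NEW (unique so far: 8)
  Token 9: 'bag' -> NEW (unique so far: 9)
  Token 10: 'bear' -> NEW (unique so far: 10)
Unique types: ('bag', 'bear', 'closed', 'desert', 'field', 'forest', 'lost', 'quiet', 'rabbit', 'while')
Vocabulary size: 10

10


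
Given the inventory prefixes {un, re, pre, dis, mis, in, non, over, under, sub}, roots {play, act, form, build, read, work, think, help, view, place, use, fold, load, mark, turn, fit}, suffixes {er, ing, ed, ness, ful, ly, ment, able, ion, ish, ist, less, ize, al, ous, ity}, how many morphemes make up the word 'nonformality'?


Segmenting 'nonformality' against the inventory:
  'non' -> prefix (morpheme 1)
  'form' -> root (morpheme 2)
  'al' -> suffix (morpheme 3)
  'ity' -> suffix (morpheme 4)
Total morphemes: 4

4


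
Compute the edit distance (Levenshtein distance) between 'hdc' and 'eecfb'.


Building DP table for s1='hdc' (len 3) and s2='eecfb' (len 5):
       e  e  c  f  b
    0  1  2  3  4  5
  h 1  1  2  3  4  5
  d 2  2  2  3  4  5
  c 3  3  3  2  3  4
Edit distance = dp[3][5] = 4

4


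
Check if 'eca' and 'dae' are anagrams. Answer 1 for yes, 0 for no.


Sort characters of 'eca': 'ace'
Sort characters of 'dae': 'ade'
Sorted forms differ -> they are NOT anagrams
Result: 0

0


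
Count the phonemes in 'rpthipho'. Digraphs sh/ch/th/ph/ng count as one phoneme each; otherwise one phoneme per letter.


Parsing 'rpthipho' greedily, digraphs first:
  'r' -> consonant phoneme (phonemes so far: 1)
  'p' -> consonant phoneme (phonemes so far: 2)
  'th' -> digraph (1 consonant phoneme) (phonemes so far: 3)
  'i' -> vowel phoneme (phonemes so far: 4)
  'ph' -> digraph (1 consonant phoneme) (phonemes so far: 5)
  'o' -> vowel phoneme (phonemes so far: 6)
Total phonemes: 6

6


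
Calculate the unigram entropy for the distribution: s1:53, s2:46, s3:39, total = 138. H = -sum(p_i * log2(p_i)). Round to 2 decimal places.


Computing entropy H = -sum(p_i * log2(p_i)):
  s1: p = 53/138 = 0.3841, -p*log2(p) = 0.5302
  s2: p = 46/138 = 0.3333, -p*log2(p) = 0.5283
  s3: p = 39/138 = 0.2826, -p*log2(p) = 0.5152
H = sum of terms = 1.5737
Rounded to 2 decimals: 1.57

1.57


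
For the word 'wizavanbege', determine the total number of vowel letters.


Scanning each character of 'wizavanbege':
  Position 1: 'w' -> consonant (running count: 0)
  Position 2: 'i' -> vowel (running count: 1)
  Position 3: 'z' -> consonant (running count: 1)
  Position 4: 'a' -> vowel (running count: 2)
  Position 5: 'v' -> consonant (running count: 2)
  Position 6: 'a' -> vowel (running count: 3)
  Position 7: 'n' -> consonant (running count: 3)
  Position 8: 'b' -> consonant (running count: 3)
  Position 9: 'e' -> vowel (running count: 4)
  Position 10: 'g' -> consonant (running count: 4)
  Position 11: 'e' -> vowel (running count: 5)
Total vowels: 5

5


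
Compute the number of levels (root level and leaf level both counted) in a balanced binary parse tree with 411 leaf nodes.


In a balanced binary tree with n leaves the deepest leaf is ceil(log2(n)) edges below the root,
so counting node levels inclusive of root and leaves gives ceil(log2(n)) + 1 levels.
log2(411) = 8.6830
ceil(8.6830) = 9
levels = 9 + 1 = 10

10


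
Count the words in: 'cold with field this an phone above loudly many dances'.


Counting words by splitting on spaces:
  Word 1: 'cold'
  Word 2: 'with'
  Word 3: 'field'
  Word 4: 'this'
  Word 5: 'an'
  Word 6: 'phone'
  Word 7: 'above'
  Word 8: 'loudly'
  Word 9: 'many'
  Word 10: 'dances'
Total words: 10

10


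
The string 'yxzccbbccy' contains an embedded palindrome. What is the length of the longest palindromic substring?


Scanning 'yxzccbbccy' for palindromic substrings.
Substring at positions 3-8: 'ccbbcc'.
Check: reverse('ccbbcc') = 'ccbbcc' -> palindrome confirmed.
Neighbouring characters ('z' / 'y') break symmetry, so it cannot extend further.
No longer palindromic substring exists; longest length = 6

6


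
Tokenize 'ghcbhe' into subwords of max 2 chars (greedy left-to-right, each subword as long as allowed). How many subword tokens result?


'ghcbhe' has 6 characters.
Chunking with max size 2:
  Chunk 1: 'gh' (positions 0-1)
  Chunk 2: 'cb' (positions 2-3)
  Chunk 3: 'he' (positions 4-5)
Total chunks: ceil(6 / 2) = 3

3


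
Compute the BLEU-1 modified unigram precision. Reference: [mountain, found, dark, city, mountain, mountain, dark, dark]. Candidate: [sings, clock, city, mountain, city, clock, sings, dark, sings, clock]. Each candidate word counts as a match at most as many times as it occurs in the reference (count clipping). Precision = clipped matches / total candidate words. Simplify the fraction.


Reference word counts: {'city': 1, 'dark': 3, 'found': 1, 'mountain': 3}
Checking each candidate word (with clipping):
  'sings' -> not in reference -> no match (matches: 0)
  'clock' -> not in reference -> no match (matches: 0)
  'city' -> in reference (ref count 1, used 1/1) -> match (matches: 1)
  'mountain' -> in reference (ref count 3, used 1/3) -> match (matches: 2)
  'city' -> ref count 1 already used up (1/1) -> clipped, no match (matches: 2)
  'clock' -> not in reference -> no match (matches: 2)
  'sings' -> not in reference -> no match (matches: 2)
  'dark' -> in reference (ref count 3, used 1/3) -> match (matches: 3)
  'sings' -> not in reference -> no match (matches: 3)
  'clock' -> not in reference -> no match (matches: 3)
Clipped matches: 3, Candidate length: 10
Precision = 3/10

3/10


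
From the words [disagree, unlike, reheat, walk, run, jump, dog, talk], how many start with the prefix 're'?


Checking each word for prefix 're':
  'disagree' -> no (count: 0)
  'unlike' -> no (count: 0)
  'reheat' -> YES, starts with 're' (count: 1)
  'walk' -> no (count: 1)
  'run' -> no (count: 1)
  'jump' -> no (count: 1)
  'dog' -> no (count: 1)
  'talk' -> no (count: 1)
Total with prefix 're': 1

1


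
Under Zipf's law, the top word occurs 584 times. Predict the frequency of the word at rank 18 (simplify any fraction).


Zipf's law: freq(rank) = f1 / rank
f1 = 584, rank = 18
freq = 584 / 18
GCD(584, 18) = 2
Simplified: 292/9

292/9


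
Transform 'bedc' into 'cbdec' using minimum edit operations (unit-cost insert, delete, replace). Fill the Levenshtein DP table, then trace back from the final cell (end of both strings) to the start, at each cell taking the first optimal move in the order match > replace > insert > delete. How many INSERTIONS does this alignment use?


Edit distance = 3. Backtracking from cell (4, 5) with preference match > replace > insert > delete,
then listing the resulting alignment 'bedc' -> 'cbdec' left to right:
  Step 1: insert 'c' [insertion #1]
  Step 2: keep 'b'
  Step 3: replace e->d
  Step 4: replace d->e
  Step 5: keep 'c'
Total insertions: 1

1


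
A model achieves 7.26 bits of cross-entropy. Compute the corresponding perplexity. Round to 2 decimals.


Perplexity formula: PP = 2^H
H = 7.26
PP = 2^7.26
Decompose: 2^7.26 = 2^7 * 2^0.26
2^7 = 128, 2^0.26 ~ 1.1974787
PP ~ 128 * 1.1974787 = 153.2772736
Rounded to 2 decimals: 153.28

153.28


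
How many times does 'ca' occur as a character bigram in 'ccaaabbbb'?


Scanning 'ccaaabbbb' for bigram 'ca':
  Position 0: 'cc' -> no
  Position 1: 'ca' -> MATCH
  Position 2: 'aa' -> no
  Position 3: 'aa' -> no
  Position 4: 'ab' -> no
  Position 5: 'bb' -> no
  Position 6: 'bb' -> no
  Position 7: 'bb' -> no
Total matches: 1

1


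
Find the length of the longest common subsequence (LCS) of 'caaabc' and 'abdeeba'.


DP table for LCS of 'caaabc' and 'abdeeba':
       a  b  d  e  e  b  a
    0  0  0  0  0  0  0  0
  c 0  0  0  0  0  0  0  0
  a 0  1  1  1  1  1  1  1
  a 0  1  1  1  1  1  1  2
  a 0  1  1  1  1  1  1  2
  b 0  1  2  2  2  2  2  2
  c 0  1  2  2  2  2  2  2
LCS: 'aa'
LCS length = 2

2


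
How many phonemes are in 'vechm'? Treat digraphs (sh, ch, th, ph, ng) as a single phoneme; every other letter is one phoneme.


Parsing 'vechm' greedily, digraphs first:
  'v' -> consonant phoneme (phonemes so far: 1)
  'e' -> vowel phoneme (phonemes so far: 2)
  'ch' -> digraph (1 consonant phoneme) (phonemes so far: 3)
  'm' -> consonant phoneme (phonemes so far: 4)
Total phonemes: 4

4


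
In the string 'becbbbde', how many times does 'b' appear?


Scanning 'becbbbde' for 'b':
  Position 0: 'b' -> MATCH (count: 1)
  Position 3: 'b' -> MATCH (count: 2)
  Position 4: 'b' -> MATCH (count: 3)
  Position 5: 'b' -> MATCH (count: 4)
Total occurrences of 'b': 4

4


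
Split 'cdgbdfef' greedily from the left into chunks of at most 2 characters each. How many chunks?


'cdgbdfef' has 8 characters.
Chunking with max size 2:
  Chunk 1: 'cd' (positions 0-1)
  Chunk 2: 'gb' (positions 2-3)
  Chunk 3: 'df' (positions 4-5)
  Chunk 4: 'ef' (positions 6-7)
Total chunks: ceil(8 / 2) = 4

4


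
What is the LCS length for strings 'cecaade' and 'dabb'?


DP table for LCS of 'cecaade' and 'dabb':
       d  a  b  b
    0  0  0  0  0
  c 0  0  0  0  0
  e 0  0  0  0  0
  c 0  0  0  0  0
  a 0  0  1  1  1
  a 0  0  1  1  1
  d 0  1  1  1  1
  e 0  1  1  1  1
LCS: 'a'
LCS length = 1

1


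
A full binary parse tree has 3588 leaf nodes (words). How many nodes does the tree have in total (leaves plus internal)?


Leaf nodes (terminals): 3588
Internal nodes = n - 1 = 3588 - 1 = 3587
Total = leaves + internal = 3588 + 3587 = 7175

7175


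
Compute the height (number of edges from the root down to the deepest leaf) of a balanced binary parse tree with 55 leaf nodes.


In a balanced binary tree with n leaves the deepest leaf is ceil(log2(n)) edges below the root.
log2(55) = 5.7814
ceil(5.7814) = 6
height (edges) = 6

6


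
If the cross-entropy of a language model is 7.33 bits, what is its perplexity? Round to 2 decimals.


Perplexity formula: PP = 2^H
H = 7.33
PP = 2^7.33
Decompose: 2^7.33 = 2^7 * 2^0.33
2^7 = 128, 2^0.33 ~ 1.2570134
PP ~ 128 * 1.2570134 = 160.8977152
Rounded to 2 decimals: 160.90

160.90


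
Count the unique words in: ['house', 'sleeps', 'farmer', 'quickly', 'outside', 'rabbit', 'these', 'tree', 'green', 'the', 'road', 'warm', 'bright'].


Listing all tokens and tracking unique types:
  Token 1: 'house' -> NEW (unique so far: 1)
  Token 2: 'sleeps' -> NEW (unique so far: 2)
  Token 3: 'farmer' -> NEW (unique so far: 3)
  Token 4: 'quickly' -> NEW (unique so far: 4)
  Token 5: 'outside' -> NEW (unique so far: 5)
  Token 6: 'rabbit' -> NEW (unique so far: 6)
  Token 7: 'these' -> NEW (unique so far: 7)
  Token 8: 'tree' -> NEW (unique so far: 8)
  Token 9: 'green' -> NEW (unique so far: 9)
  Token 10: 'the' -> NEW (unique so far: 10)
  Token 11: 'road' -> NEW (unique so far: 11)
  Token 12: 'warm' -> NEW (unique so far: 12)
  Token 13: 'bright' -> NEW (unique so far: 13)
Unique types: ('bright', 'farmer', 'green', 'house', 'outside', 'quickly', 'rabbit', 'road', 'sleeps', 'the', 'these', 'tree', 'warm')
Vocabulary size: 13

13


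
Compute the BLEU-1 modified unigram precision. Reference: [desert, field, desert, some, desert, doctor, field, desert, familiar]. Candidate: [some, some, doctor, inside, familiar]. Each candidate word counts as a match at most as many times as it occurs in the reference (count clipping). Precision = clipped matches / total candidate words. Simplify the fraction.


Reference word counts: {'desert': 4, 'doctor': 1, 'familiar': 1, 'field': 2, 'some': 1}
Checking each candidate word (with clipping):
  'some' -> in reference (ref count 1, used 1/1) -> match (matches: 1)
  'some' -> ref count 1 already used up (1/1) -> clipped, no match (matches: 1)
  'doctor' -> in reference (ref count 1, used 1/1) -> match (matches: 2)
  'inside' -> not in reference -> no match (matches: 2)
  'familiar' -> in reference (ref count 1, used 1/1) -> match (matches: 3)
Clipped matches: 3, Candidate length: 5
Precision = 3/5

3/5


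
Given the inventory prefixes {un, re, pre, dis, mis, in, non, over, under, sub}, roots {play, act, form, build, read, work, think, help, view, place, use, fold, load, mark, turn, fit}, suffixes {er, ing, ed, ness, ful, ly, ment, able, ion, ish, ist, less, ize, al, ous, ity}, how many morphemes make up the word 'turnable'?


Segmenting 'turnable' against the inventory:
  'turn' -> root (morpheme 1)
  'able' -> suffix (morpheme 2)
Total morphemes: 2

2


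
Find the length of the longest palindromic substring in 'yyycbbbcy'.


Scanning 'yyycbbbcy' for palindromic substrings.
Substring at positions 2-8: 'ycbbbcy'.
Check: reverse('ycbbbcy') = 'ycbbbcy' -> palindrome confirmed.
Neighbouring characters ('y' / '-') break symmetry, so it cannot extend further.
No longer palindromic substring exists; longest length = 7

7


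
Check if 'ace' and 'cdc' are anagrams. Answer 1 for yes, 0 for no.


Sort characters of 'ace': 'ace'
Sort characters of 'cdc': 'ccd'
Sorted forms differ -> they are NOT anagrams
Result: 0

0


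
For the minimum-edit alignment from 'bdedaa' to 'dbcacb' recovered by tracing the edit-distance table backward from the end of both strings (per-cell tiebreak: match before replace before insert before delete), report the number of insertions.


Edit distance = 5. Backtracking from cell (6, 6) with preference match > replace > insert > delete,
then listing the resulting alignment 'bdedaa' -> 'dbcacb' left to right:
  Step 1: delete 'b'
  Step 2: keep 'd'
  Step 3: replace e->b
  Step 4: replace d->c
  Step 5: keep 'a'
  Step 6: insert 'c' [insertion #1]
  Step 7: replace a->b
Total insertions: 1

1


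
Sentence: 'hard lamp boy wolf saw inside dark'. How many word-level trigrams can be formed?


Word trigrams from [7] words:
  Trigram 1: (hard lamp boy)
  Trigram 2: (lamp boy wolf)
  Trigram 3: (boy wolf saw)
  Trigram 4: (wolf saw inside)
  Trigram 5: (saw inside dark)
Total word trigrams: 7 - 2 = 5

5


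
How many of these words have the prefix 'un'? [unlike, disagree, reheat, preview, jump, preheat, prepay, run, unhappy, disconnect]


Checking each word for prefix 'un':
  'unlike' -> YES, starts with 'un' (count: 1)
  'disagree' -> no (count: 1)
  'reheat' -> no (count: 1)
  'preview' -> no (count: 1)
  'jump' -> no (count: 1)
  'preheat' -> no (count: 1)
  'prepay' -> no (count: 1)
  'run' -> no (count: 1)
  'unhappy' -> YES, starts with 'un' (count: 2)
  'disconnect' -> no (count: 2)
Total with prefix 'un': 2

2


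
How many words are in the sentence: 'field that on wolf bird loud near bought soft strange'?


Counting words by splitting on spaces:
  Word 1: 'field'
  Word 2: 'that'
  Word 3: 'on'
  Word 4: 'wolf'
  Word 5: 'bird'
  Word 6: 'loud'
  Word 7: 'near'
  Word 8: 'bought'
  Word 9: 'soft'
  Word 10: 'strange'
Total words: 10

10


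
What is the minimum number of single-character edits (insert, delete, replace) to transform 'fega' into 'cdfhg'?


Building DP table for s1='fega' (len 4) and s2='cdfhg' (len 5):
       c  d  f  h  g
    0  1  2  3  4  5
  f 1  1  2  2  3  4
  e 2  2  2  3  3  4
  g 3  3  3  3  4  3
  a 4  4  4  4  4  4
Edit distance = dp[4][5] = 4

4


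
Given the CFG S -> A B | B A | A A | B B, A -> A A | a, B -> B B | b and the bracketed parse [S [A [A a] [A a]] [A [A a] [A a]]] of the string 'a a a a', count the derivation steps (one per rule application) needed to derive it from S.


Every bracketed nonterminal node [X ...] in the tree is produced by exactly one rule application.
Reading the tree off as a leftmost derivation:
  Step 1: S  =>  A A   (applied S -> A A)
  Step 2: A A  =>  A A A   (applied A -> A A)
  Step 3: A A A  =>  a A A   (applied A -> a)
  Step 4: a A A  =>  a a A   (applied A -> a)
  Step 5: a a A  =>  a a A A   (applied A -> A A)
  Step 6: a a A A  =>  a a a A   (applied A -> a)
  Step 7: a a a A  =>  a a a a   (applied A -> a)
Final yield: a a a a
Total rewrite steps: 7

7


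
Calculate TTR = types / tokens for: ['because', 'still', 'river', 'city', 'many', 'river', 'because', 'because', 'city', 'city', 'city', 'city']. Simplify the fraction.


Tokens: 12
Unique types: ('because', 'city', 'many', 'river', 'still') = 5
TTR = 5/12
Already in lowest terms.

5/12


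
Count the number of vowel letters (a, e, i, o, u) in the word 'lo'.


Scanning each character of 'lo':
  Position 1: 'l' -> consonant (running count: 0)
  Position 2: 'o' -> vowel (running count: 1)
Total vowels: 1

1


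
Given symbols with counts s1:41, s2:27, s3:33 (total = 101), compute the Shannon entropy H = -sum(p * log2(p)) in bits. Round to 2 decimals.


Computing entropy H = -sum(p_i * log2(p_i)):
  s1: p = 41/101 = 0.4059, -p*log2(p) = 0.5280
  s2: p = 27/101 = 0.2673, -p*log2(p) = 0.5088
  s3: p = 33/101 = 0.3267, -p*log2(p) = 0.5273
H = sum of terms = 1.5641
Rounded to 2 decimals: 1.56

1.56


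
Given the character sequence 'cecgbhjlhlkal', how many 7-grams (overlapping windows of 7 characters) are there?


String 'cecgbhjlhlkal' has length L = 13.
Number of overlapping n-grams = L - n + 1
Substituting: 13 - 7 + 1 = 7

7


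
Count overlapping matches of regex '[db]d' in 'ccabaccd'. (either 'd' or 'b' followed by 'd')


Pattern: [db]d means either 'd' or 'b' followed by 'd'.
Scanning 'ccabaccd' position-by-position:
  Pos 0: window 'cc' -> no
  Pos 1: window 'ca' -> no
  Pos 2: window 'ab' -> no
  Pos 3: window 'ba' -> no
  Pos 4: window 'ac' -> no
  Pos 5: window 'cc' -> no
  Pos 6: window 'cd' -> no
  Pos 7: window 'd' -> no
Total matches: 0

0


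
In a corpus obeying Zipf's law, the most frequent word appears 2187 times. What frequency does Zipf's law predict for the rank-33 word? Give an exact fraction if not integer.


Zipf's law: freq(rank) = f1 / rank
f1 = 2187, rank = 33
freq = 2187 / 33
GCD(2187, 33) = 3
Simplified: 729/11

729/11


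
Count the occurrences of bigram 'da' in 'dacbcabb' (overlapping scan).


Scanning 'dacbcabb' for bigram 'da':
  Position 0: 'da' -> MATCH
  Position 1: 'ac' -> no
  Position 2: 'cb' -> no
  Position 3: 'bc' -> no
  Position 4: 'ca' -> no
  Position 5: 'ab' -> no
  Position 6: 'bb' -> no
Total matches: 1

1


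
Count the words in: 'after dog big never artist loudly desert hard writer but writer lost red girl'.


Counting words by splitting on spaces:
  Word 1: 'after'
  Word 2: 'dog'
  Word 3: 'big'
  Word 4: 'never'
  Word 5: 'artist'
  Word 6: 'loudly'
  Word 7: 'desert'
  Word 8: 'hard'
  Word 9: 'writer'
  Word 10: 'but'
  Word 11: 'writer'
  Word 12: 'lost'
  Word 13: 'red'
  Word 14: 'girl'
Total words: 14

14


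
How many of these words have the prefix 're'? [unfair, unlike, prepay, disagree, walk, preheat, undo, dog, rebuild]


Checking each word for prefix 're':
  'unfair' -> no (count: 0)
  'unlike' -> no (count: 0)
  'prepay' -> no (count: 0)
  'disagree' -> no (count: 0)
  'walk' -> no (count: 0)
  'preheat' -> no (count: 0)
  'undo' -> no (count: 0)
  'dog' -> no (count: 0)
  'rebuild' -> YES, starts with 're' (count: 1)
Total with prefix 're': 1

1


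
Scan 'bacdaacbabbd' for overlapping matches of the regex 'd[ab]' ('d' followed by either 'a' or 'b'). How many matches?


Pattern: d[ab] means 'd' followed by either 'a' or 'b'.
Scanning 'bacdaacbabbd' position-by-position:
  Pos 0: window 'ba' -> no
  Pos 1: window 'ac' -> no
  Pos 2: window 'cd' -> no
  Pos 3: window 'da' -> MATCH
  Pos 4: window 'aa' -> no
  Pos 5: window 'ac' -> no
  Pos 6: window 'cb' -> no
  Pos 7: window 'ba' -> no
  Pos 8: window 'ab' -> no
  Pos 9: window 'bb' -> no
  Pos 10: window 'bd' -> no
  Pos 11: window 'd' -> no
Total matches: 1

1


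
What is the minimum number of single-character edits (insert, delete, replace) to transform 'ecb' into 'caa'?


Building DP table for s1='ecb' (len 3) and s2='caa' (len 3):
       c  a  a
    0  1  2  3
  e 1  1  2  3
  c 2  1  2  3
  b 3  2  2  3
Edit distance = dp[3][3] = 3

3


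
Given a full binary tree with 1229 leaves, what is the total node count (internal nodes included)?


Leaf nodes (terminals): 1229
Internal nodes = n - 1 = 1229 - 1 = 1228
Total = leaves + internal = 1229 + 1228 = 2457

2457


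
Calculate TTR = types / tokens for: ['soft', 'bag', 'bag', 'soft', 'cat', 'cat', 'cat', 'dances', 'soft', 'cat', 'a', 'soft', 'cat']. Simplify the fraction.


Tokens: 13
Unique types: ('a', 'bag', 'cat', 'dances', 'soft') = 5
TTR = 5/13
Already in lowest terms.

5/13


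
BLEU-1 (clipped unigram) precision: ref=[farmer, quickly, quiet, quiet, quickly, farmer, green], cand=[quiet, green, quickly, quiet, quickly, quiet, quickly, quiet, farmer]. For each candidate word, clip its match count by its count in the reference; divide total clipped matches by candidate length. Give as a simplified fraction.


Reference word counts: {'farmer': 2, 'green': 1, 'quickly': 2, 'quiet': 2}
Checking each candidate word (with clipping):
  'quiet' -> in reference (ref count 2, used 1/2) -> match (matches: 1)
  'green' -> in reference (ref count 1, used 1/1) -> match (matches: 2)
  'quickly' -> in reference (ref count 2, used 1/2) -> match (matches: 3)
  'quiet' -> in reference (ref count 2, used 2/2) -> match (matches: 4)
  'quickly' -> in reference (ref count 2, used 2/2) -> match (matches: 5)
  'quiet' -> ref count 2 already used up (2/2) -> clipped, no match (matches: 5)
  'quickly' -> ref count 2 already used up (2/2) -> clipped, no match (matches: 5)
  'quiet' -> ref count 2 already used up (2/2) -> clipped, no match (matches: 5)
  'farmer' -> in reference (ref count 2, used 1/2) -> match (matches: 6)
Clipped matches: 6, Candidate length: 9
Precision = 6/9 = 2/3

2/3


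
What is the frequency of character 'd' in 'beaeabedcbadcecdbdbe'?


Scanning 'beaeabedcbadcecdbdbe' for 'd':
  Position 7: 'd' -> MATCH (count: 1)
  Position 11: 'd' -> MATCH (count: 2)
  Position 15: 'd' -> MATCH (count: 3)
  Position 17: 'd' -> MATCH (count: 4)
Total occurrences of 'd': 4

4


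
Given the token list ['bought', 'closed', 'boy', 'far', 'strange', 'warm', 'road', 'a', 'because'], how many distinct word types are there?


Listing all tokens and tracking unique types:
  Token 1: 'bought' -> NEW (unique so far: 1)
  Token 2: 'closed' -> NEW (unique so far: 2)
  Token 3: 'boy' -> NEW (unique so far: 3)
  Token 4: 'far' -> NEW (unique so far: 4)
  Token 5: 'strange' -> NEW (unique so far: 5)
  Token 6: 'warm' -> NEW (unique so far: 6)
  Token 7: 'road' -> NEW (unique so far: 7)
  Token 8: 'a' -> NEW (unique so far: 8)
  Token 9: 'because' -> NEW (unique so far: 9)
Unique types: ('a', 'because', 'bought', 'boy', 'closed', 'far', 'road', 'strange', 'warm')
Vocabulary size: 9

9


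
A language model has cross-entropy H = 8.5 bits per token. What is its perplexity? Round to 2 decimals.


Perplexity formula: PP = 2^H
H = 8.5
PP = 2^8.5
Decompose: 2^8.5 = 2^8 * 2^0.5 = 2^8 * sqrt(2)
2^8 = 256, sqrt(2) ~ 1.4142136
PP ~ 256 * 1.4142136 = 362.0386816
Rounded to 2 decimals: 362.04

362.04


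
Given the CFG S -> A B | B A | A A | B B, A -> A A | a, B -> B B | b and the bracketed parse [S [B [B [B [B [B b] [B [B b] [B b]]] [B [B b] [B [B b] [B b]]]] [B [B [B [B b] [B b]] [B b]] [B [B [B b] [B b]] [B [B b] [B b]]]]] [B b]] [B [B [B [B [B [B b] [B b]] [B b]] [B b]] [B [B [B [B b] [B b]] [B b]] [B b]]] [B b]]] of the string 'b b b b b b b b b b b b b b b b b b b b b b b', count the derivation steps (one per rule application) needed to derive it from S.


Every bracketed nonterminal node [X ...] in the tree is produced by exactly one rule application.
Reading the tree off as a leftmost derivation:
  Step 1: S  =>  B B   (applied S -> B B)
  Step 2: B B  =>  B B B   (applied B -> B B)
  Step 3: B B B  =>  B B B B   (applied B -> B B)
  Step 4: B B B B  =>  B B B B B   (applied B -> B B)
  Step 5: B B B B B  =>  B B B B B B   (applied B -> B B)
  Step 6: B B B B B B  =>  b B B B B B   (applied B -> b)
  Step 7: b B B B B B  =>  b B B B B B B   (applied B -> B B)
  Step 8: b B B B B B B  =>  b b B B B B B   (applied B -> b)
  Step 9: b b B B B B B  =>  b b b B B B B   (applied B -> b)
  Step 10: b b b B B B B  =>  b b b B B B B B   (applied B -> B B)
  Step 11: b b b B B B B B  =>  b b b b B B B B   (applied B -> b)
  Step 12: b b b b B B B B  =>  b b b b B B B B B   (applied B -> B B)
  Step 13: b b b b B B B B B  =>  b b b b b B B B B   (applied B -> b)
  Step 14: b b b b b B B B B  =>  b b b b b b B B B   (applied B -> b)
  Step 15: b b b b b b B B B  =>  b b b b b b B B B B   (applied B -> B B)
  Step 16: b b b b b b B B B B  =>  b b b b b b B B B B B   (applied B -> B B)
  Step 17: b b b b b b B B B B B  =>  b b b b b b B B B B B B   (applied B -> B B)
  Step 18: b b b b b b B B B B B B  =>  b b b b b b b B B B B B   (applied B -> b)
  Step 19: b b b b b b b B B B B B  =>  b b b b b b b b B B B B   (applied B -> b)
  Step 20: b b b b b b b b B B B B  =>  b b b b b b b b b B B B   (applied B -> b)
  Step 21: b b b b b b b b b B B B  =>  b b b b b b b b b B B B B   (applied B -> B B)
  Step 22: b b b b b b b b b B B B B  =>  b b b b b b b b b B B B B B   (applied B -> B B)
  Step 23: b b b b b b b b b B B B B B  =>  b b b b b b b b b b B B B B   (applied B -> b)
  Step 24: b b b b b b b b b b B B B B  =>  b b b b b b b b b b b B B B   (applied B -> b)
  Step 25: b b b b b b b b b b b B B B  =>  b b b b b b b b b b b B B B B   (applied B -> B B)
  Step 26: b b b b b b b b b b b B B B B  =>  b b b b b b b b b b b b B B B   (applied B -> b)
  Step 27: b b b b b b b b b b b b B B B  =>  b b b b b b b b b b b b b B B   (applied B -> b)
  Step 28: b b b b b b b b b b b b b B B  =>  b b b b b b b b b b b b b b B   (applied B -> b)
  Step 29: b b b b b b b b b b b b b b B  =>  b b b b b b b b b b b b b b B B   (applied B -> B B)
  Step 30: b b b b b b b b b b b b b b B B  =>  b b b b b b b b b b b b b b B B B   (applied B -> B B)
  Step 31: b b b b b b b b b b b b b b B B B  =>  b b b b b b b b b b b b b b B B B B   (applied B -> B B)
  Step 32: b b b b b b b b b b b b b b B B B B  =>  b b b b b b b b b b b b b b B B B B B   (applied B -> B B)
  Step 33: b b b b b b b b b b b b b b B B B B B  =>  b b b b b b b b b b b b b b B B B B B B   (applied B -> B B)
  Step 34: b b b b b b b b b b b b b b B B B B B B  =>  b b b b b b b b b b b b b b b B B B B B   (applied B -> b)
  Step 35: b b b b b b b b b b b b b b b B B B B B  =>  b b b b b b b b b b b b b b b b B B B B   (applied B -> b)
  Step 36: b b b b b b b b b b b b b b b b B B B B  =>  b b b b b b b b b b b b b b b b b B B B   (applied B -> b)
  Step 37: b b b b b b b b b b b b b b b b b B B B  =>  b b b b b b b b b b b b b b b b b b B B   (applied B -> b)
  Step 38: b b b b b b b b b b b b b b b b b b B B  =>  b b b b b b b b b b b b b b b b b b B B B   (applied B -> B B)
  Step 39: b b b b b b b b b b b b b b b b b b B B B  =>  b b b b b b b b b b b b b b b b b b B B B B   (applied B -> B B)
  Step 40: b b b b b b b b b b b b b b b b b b B B B B  =>  b b b b b b b b b b b b b b b b b b B B B B B   (applied B -> B B)
  Step 41: b b b b b b b b b b b b b b b b b b B B B B B  =>  b b b b b b b b b b b b b b b b b b b B B B B   (applied B -> b)
  Step 42: b b b b b b b b b b b b b b b b b b b B B B B  =>  b b b b b b b b b b b b b b b b b b b b B B B   (applied B -> b)
  Step 43: b b b b b b b b b b b b b b b b b b b b B B B  =>  b b b b b b b b b b b b b b b b b b b b b B B   (applied B -> b)
  Step 44: b b b b b b b b b b b b b b b b b b b b b B B  =>  b b b b b b b b b b b b b b b b b b b b b b B   (applied B -> b)
  Step 45: b b b b b b b b b b b b b b b b b b b b b b B  =>  b b b b b b b b b b b b b b b b b b b b b b b   (applied B -> b)
Final yield: b b b b b b b b b b b b b b b b b b b b b b b
Total rewrite steps: 45

45


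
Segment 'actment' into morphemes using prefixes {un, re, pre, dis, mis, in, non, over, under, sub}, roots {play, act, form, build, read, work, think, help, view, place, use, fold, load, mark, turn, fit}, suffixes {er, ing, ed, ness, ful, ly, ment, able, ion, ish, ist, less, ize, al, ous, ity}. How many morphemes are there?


Segmenting 'actment' against the inventory:
  'act' -> root (morpheme 1)
  'ment' -> suffix (morpheme 2)
Total morphemes: 2

2


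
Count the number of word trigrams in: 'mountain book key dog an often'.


Word trigrams from [6] words:
  Trigram 1: (mountain book key)
  Trigram 2: (book key dog)
  Trigram 3: (key dog an)
  Trigram 4: (dog an often)
Total word trigrams: 6 - 2 = 4

4


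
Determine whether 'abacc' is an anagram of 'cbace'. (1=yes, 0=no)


Sort characters of 'abacc': 'aabcc'
Sort characters of 'cbace': 'abcce'
Sorted forms differ -> they are NOT anagrams
Result: 0

0


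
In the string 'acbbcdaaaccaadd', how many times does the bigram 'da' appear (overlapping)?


Scanning 'acbbcdaaaccaadd' for bigram 'da':
  Position 0: 'ac' -> no
  Position 1: 'cb' -> no
  Position 2: 'bb' -> no
  Position 3: 'bc' -> no
  Position 4: 'cd' -> no
  Position 5: 'da' -> MATCH
  Position 6: 'aa' -> no
  Position 7: 'aa' -> no
  Position 8: 'ac' -> no
  Position 9: 'cc' -> no
  Position 10: 'ca' -> no
  Position 11: 'aa' -> no
  Position 12: 'ad' -> no
  Position 13: 'dd' -> no
Total matches: 1

1


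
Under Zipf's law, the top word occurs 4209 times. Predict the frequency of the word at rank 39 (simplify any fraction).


Zipf's law: freq(rank) = f1 / rank
f1 = 4209, rank = 39
freq = 4209 / 39
GCD(4209, 39) = 3
Simplified: 1403/13

1403/13


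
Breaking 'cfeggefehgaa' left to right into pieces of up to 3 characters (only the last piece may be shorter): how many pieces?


'cfeggefehgaa' has 12 characters.
Chunking with max size 3:
  Chunk 1: 'cfe' (positions 0-2)
  Chunk 2: 'gge' (positions 3-5)
  Chunk 3: 'feh' (positions 6-8)
  Chunk 4: 'gaa' (positions 9-11)
Total chunks: ceil(12 / 3) = 4

4


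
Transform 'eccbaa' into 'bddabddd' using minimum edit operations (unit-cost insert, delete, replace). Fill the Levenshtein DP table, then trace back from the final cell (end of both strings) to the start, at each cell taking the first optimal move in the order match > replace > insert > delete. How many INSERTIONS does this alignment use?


Edit distance = 7. Backtracking from cell (6, 8) with preference match > replace > insert > delete,
then listing the resulting alignment 'eccbaa' -> 'bddabddd' left to right:
  Step 1: insert 'b' [insertion #1]
  Step 2: replace e->d
  Step 3: replace c->d
  Step 4: replace c->a
  Step 5: keep 'b'
  Step 6: insert 'd' [insertion #2]
  Step 7: replace a->d
  Step 8: replace a->d
Total insertions: 2

2


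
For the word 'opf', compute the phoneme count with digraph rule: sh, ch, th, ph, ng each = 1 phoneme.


Parsing 'opf' greedily, digraphs first:
  'o' -> vowel phoneme (phonemes so far: 1)
  'p' -> consonant phoneme (phonemes so far: 2)
  'f' -> consonant phoneme (phonemes so far: 3)
Total phonemes: 3

3


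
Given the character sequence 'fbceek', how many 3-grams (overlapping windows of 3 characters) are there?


String 'fbceek' has length L = 6.
Number of overlapping n-grams = L - n + 1
Substituting: 6 - 3 + 1 = 4

4


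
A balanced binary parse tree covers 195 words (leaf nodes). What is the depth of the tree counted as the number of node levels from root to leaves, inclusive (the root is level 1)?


In a balanced binary tree with n leaves the deepest leaf is ceil(log2(n)) edges below the root,
so counting node levels inclusive of root and leaves gives ceil(log2(n)) + 1 levels.
log2(195) = 7.6073
ceil(7.6073) = 8
levels = 8 + 1 = 9

9


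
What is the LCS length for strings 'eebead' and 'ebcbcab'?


DP table for LCS of 'eebead' and 'ebcbcab':
       e  b  c  b  c  a  b
    0  0  0  0  0  0  0  0
  e 0  1  1  1  1  1  1  1
  e 0  1  1  1  1  1  1  1
  b 0  1  2  2  2  2  2  2
  e 0  1  2  2  2  2  2  2
  a 0  1  2  2  2  2  3  3
  d 0  1  2  2  2  2  3  3
LCS: 'eba'
LCS length = 3

3


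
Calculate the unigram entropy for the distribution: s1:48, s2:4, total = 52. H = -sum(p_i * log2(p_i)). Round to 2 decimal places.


Computing entropy H = -sum(p_i * log2(p_i)):
  s1: p = 48/52 = 0.9231, -p*log2(p) = 0.1066
  s2: p = 4/52 = 0.0769, -p*log2(p) = 0.2846
H = sum of terms = 0.3912
Rounded to 2 decimals: 0.39

0.39


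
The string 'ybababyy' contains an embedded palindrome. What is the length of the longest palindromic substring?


Scanning 'ybababyy' for palindromic substrings.
Substring at positions 0-6: 'ybababy'.
Check: reverse('ybababy') = 'ybababy' -> palindrome confirmed.
Neighbouring characters ('-' / 'y') break symmetry, so it cannot extend further.
No longer palindromic substring exists; longest length = 7

7


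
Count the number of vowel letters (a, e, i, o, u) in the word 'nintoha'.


Scanning each character of 'nintoha':
  Position 1: 'n' -> consonant (running count: 0)
  Position 2: 'i' -> vowel (running count: 1)
  Position 3: 'n' -> consonant (running count: 1)
  Position 4: 't' -> consonant (running count: 1)
  Position 5: 'o' -> vowel (running count: 2)
  Position 6: 'h' -> consonant (running count: 2)
  Position 7: 'a' -> vowel (running count: 3)
Total vowels: 3

3


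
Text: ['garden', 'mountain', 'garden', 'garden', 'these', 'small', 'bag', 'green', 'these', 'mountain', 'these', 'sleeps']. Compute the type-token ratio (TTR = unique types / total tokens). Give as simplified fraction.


Tokens: 12
Unique types: ('bag', 'garden', 'green', 'mountain', 'sleeps', 'small', 'these') = 7
TTR = 7/12
Already in lowest terms.

7/12


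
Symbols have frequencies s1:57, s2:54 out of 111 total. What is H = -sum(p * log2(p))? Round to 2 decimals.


Computing entropy H = -sum(p_i * log2(p_i)):
  s1: p = 57/111 = 0.5135, -p*log2(p) = 0.4938
  s2: p = 54/111 = 0.4865, -p*log2(p) = 0.5057
H = sum of terms = 0.9995
Rounded to 2 decimals: 1.00

1.00


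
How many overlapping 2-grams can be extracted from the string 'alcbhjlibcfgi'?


String 'alcbhjlibcfgi' has length L = 13.
Number of overlapping n-grams = L - n + 1
Substituting: 13 - 2 + 1 = 12

12


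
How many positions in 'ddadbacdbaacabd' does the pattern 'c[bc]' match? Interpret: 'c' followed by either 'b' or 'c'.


Pattern: c[bc] means 'c' followed by either 'b' or 'c'.
Scanning 'ddadbacdbaacabd' position-by-position:
  Pos 0: window 'dd' -> no
  Pos 1: window 'da' -> no
  Pos 2: window 'ad' -> no
  Pos 3: window 'db' -> no
  Pos 4: window 'ba' -> no
  Pos 5: window 'ac' -> no
  Pos 6: window 'cd' -> no
  Pos 7: window 'db' -> no
  Pos 8: window 'ba' -> no
  Pos 9: window 'aa' -> no
  Pos 10: window 'ac' -> no
  Pos 11: window 'ca' -> no
  Pos 12: window 'ab' -> no
  Pos 13: window 'bd' -> no
  Pos 14: window 'd' -> no
Total matches: 0

0


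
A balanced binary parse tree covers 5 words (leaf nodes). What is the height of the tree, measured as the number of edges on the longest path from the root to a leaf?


In a balanced binary tree with n leaves the deepest leaf is ceil(log2(n)) edges below the root.
log2(5) = 2.3219
ceil(2.3219) = 3
height (edges) = 3

3


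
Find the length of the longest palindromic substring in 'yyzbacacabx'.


Scanning 'yyzbacacabx' for palindromic substrings.
Substring at positions 3-9: 'bacacab'.
Check: reverse('bacacab') = 'bacacab' -> palindrome confirmed.
Neighbouring characters ('z' / 'x') break symmetry, so it cannot extend further.
No longer palindromic substring exists; longest length = 7

7


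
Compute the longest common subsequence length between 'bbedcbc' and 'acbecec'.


DP table for LCS of 'bbedcbc' and 'acbecec':
       a  c  b  e  c  e  c
    0  0  0  0  0  0  0  0
  b 0  0  0  1  1  1  1  1
  b 0  0  0  1  1  1  1  1
  e 0  0  0  1  2  2  2  2
  d 0  0  0  1  2  2  2  2
  c 0  0  1  1  2  3  3  3
  b 0  0  1  2  2  3  3  3
  c 0  0  1  2  2  3  3  4
LCS: 'becc'
LCS length = 4

4


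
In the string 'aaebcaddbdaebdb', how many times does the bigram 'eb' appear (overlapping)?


Scanning 'aaebcaddbdaebdb' for bigram 'eb':
  Position 0: 'aa' -> no
  Position 1: 'ae' -> no
  Position 2: 'eb' -> MATCH
  Position 3: 'bc' -> no
  Position 4: 'ca' -> no
  Position 5: 'ad' -> no
  Position 6: 'dd' -> no
  Position 7: 'db' -> no
  Position 8: 'bd' -> no
  Position 9: 'da' -> no
  Position 10: 'ae' -> no
  Position 11: 'eb' -> MATCH
  Position 12: 'bd' -> no
  Position 13: 'db' -> no
Total matches: 2

2


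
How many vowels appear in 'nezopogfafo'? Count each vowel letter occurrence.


Scanning each character of 'nezopogfafo':
  Position 1: 'n' -> consonant (running count: 0)
  Position 2: 'e' -> vowel (running count: 1)
  Position 3: 'z' -> consonant (running count: 1)
  Position 4: 'o' -> vowel (running count: 2)
  Position 5: 'p' -> consonant (running count: 2)
  Position 6: 'o' -> vowel (running count: 3)
  Position 7: 'g' -> consonant (running count: 3)
  Position 8: 'f' -> consonant (running count: 3)
  Position 9: 'a' -> vowel (running count: 4)
  Position 10: 'f' -> consonant (running count: 4)
  Position 11: 'o' -> vowel (running count: 5)
Total vowels: 5

5


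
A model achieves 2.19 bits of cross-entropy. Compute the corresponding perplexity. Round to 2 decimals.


Perplexity formula: PP = 2^H
H = 2.19
PP = 2^2.19
Decompose: 2^2.19 = 2^2 * 2^0.19
2^2 = 4, 2^0.19 ~ 1.1407637
PP ~ 4 * 1.1407637 = 4.5630548
Rounded to 2 decimals: 4.56

4.56


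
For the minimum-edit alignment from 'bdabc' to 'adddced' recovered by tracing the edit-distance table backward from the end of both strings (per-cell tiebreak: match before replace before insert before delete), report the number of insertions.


Edit distance = 5. Backtracking from cell (5, 7) with preference match > replace > insert > delete,
then listing the resulting alignment 'bdabc' -> 'adddced' left to right:
  Step 1: replace b->a
  Step 2: keep 'd'
  Step 3: replace a->d
  Step 4: replace b->d
  Step 5: keep 'c'
  Step 6: insert 'e' [insertion #1]
  Step 7: insert 'd' [insertion #2]
Total insertions: 2

2


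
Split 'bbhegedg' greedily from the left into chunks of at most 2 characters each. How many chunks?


'bbhegedg' has 8 characters.
Chunking with max size 2:
  Chunk 1: 'bb' (positions 0-1)
  Chunk 2: 'he' (positions 2-3)
  Chunk 3: 'ge' (positions 4-5)
  Chunk 4: 'dg' (positions 6-7)
Total chunks: ceil(8 / 2) = 4

4


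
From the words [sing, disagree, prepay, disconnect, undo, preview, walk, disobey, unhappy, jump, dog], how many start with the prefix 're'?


Checking each word for prefix 're':
  'sing' -> no (count: 0)
  'disagree' -> no (count: 0)
  'prepay' -> no (count: 0)
  'disconnect' -> no (count: 0)
  'undo' -> no (count: 0)
  'preview' -> no (count: 0)
  'walk' -> no (count: 0)
  'disobey' -> no (count: 0)
  'unhappy' -> no (count: 0)
  'jump' -> no (count: 0)
  'dog' -> no (count: 0)
Total with prefix 're': 0

0
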